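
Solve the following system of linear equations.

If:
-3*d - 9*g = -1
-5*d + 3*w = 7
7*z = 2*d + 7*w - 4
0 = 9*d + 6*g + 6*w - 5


Then:
d = -29/51
g = 46/153
w = 212/153
z = 698/1071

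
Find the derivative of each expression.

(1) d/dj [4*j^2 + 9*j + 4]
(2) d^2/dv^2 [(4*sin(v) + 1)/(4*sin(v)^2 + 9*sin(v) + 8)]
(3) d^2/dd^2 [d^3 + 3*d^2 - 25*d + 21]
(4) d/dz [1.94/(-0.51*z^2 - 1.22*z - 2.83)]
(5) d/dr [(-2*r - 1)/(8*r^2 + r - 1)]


(1) = 8*j + 9
(2) = (-64*sin(v)^5 + 80*sin(v)^4 + 788*sin(v)^3 + 431*sin(v)^2 - 736*sin(v) - 478)/(4*sin(v)^2 + 9*sin(v) + 8)^3
(3) = 6*d + 6
(4) = (1.9788*z + 2.3668)/(0.51*z^2 + 1.22*z + 2.83)^2
(5) = (-16*r^2 - 2*r + (2*r + 1)*(16*r + 1) + 2)/(8*r^2 + r - 1)^2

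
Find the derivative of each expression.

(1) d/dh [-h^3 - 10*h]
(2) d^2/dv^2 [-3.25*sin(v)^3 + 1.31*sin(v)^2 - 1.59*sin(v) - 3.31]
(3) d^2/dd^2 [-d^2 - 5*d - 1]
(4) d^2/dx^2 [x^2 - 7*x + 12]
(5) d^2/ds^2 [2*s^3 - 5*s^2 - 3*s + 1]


(1) = -3*h^2 - 10
(2) = 4.0275*sin(v) - 7.3125*sin(3*v) + 2.62*cos(2*v)
(3) = -2
(4) = 2
(5) = 12*s - 10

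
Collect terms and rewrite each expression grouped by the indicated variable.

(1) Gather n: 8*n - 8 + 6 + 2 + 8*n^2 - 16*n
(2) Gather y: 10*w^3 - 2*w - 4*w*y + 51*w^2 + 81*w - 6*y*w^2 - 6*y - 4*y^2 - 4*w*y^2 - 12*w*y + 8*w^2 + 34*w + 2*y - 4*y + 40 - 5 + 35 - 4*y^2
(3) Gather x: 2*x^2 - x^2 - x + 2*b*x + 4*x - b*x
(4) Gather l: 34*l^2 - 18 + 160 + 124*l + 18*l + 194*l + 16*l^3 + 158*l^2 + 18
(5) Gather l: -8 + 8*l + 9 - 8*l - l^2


(1) = 8*n^2 - 8*n
(2) = 10*w^3 + 59*w^2 + 113*w + y^2*(-4*w - 8) + y*(-6*w^2 - 16*w - 8) + 70
(3) = x^2 + x*(b + 3)
(4) = 16*l^3 + 192*l^2 + 336*l + 160
(5) = 1 - l^2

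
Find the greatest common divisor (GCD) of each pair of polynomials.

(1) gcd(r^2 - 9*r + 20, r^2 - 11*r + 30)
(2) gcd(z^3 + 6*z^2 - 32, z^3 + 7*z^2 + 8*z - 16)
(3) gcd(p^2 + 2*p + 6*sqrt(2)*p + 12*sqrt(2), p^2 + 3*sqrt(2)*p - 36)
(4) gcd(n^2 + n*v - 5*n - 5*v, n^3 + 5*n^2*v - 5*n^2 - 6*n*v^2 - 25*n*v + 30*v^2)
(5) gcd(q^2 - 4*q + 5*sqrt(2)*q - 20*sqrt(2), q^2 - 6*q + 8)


(1) = gcd((r - 5)*(r - 4), (r - 6)*(r - 5)) = r - 5
(2) = z^2 + 8*z + 16
(3) = gcd((p + 2)*(p + 6*sqrt(2)), (p - 3*sqrt(2))*(p + 6*sqrt(2))) = p + 6*sqrt(2)
(4) = n - 5
(5) = q - 4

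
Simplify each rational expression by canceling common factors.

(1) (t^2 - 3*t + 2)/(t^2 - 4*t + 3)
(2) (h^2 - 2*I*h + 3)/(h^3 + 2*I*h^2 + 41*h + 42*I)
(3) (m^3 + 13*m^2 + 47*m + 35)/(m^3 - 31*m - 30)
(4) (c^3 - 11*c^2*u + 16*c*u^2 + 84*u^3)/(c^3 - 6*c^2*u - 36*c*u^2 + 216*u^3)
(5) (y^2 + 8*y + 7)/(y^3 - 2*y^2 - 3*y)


(1) = (t - 2)/(t - 3)
(2) = (h - 3*I)/(h^2 + I*h + 42)
(3) = (m + 7)/(m - 6)
(4) = (-c^2 + 5*c*u + 14*u^2)/(-c^2 + 36*u^2)
(5) = (y + 7)/(y^2 - 3*y)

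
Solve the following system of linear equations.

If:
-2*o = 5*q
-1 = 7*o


Then:
o = -1/7
q = 2/35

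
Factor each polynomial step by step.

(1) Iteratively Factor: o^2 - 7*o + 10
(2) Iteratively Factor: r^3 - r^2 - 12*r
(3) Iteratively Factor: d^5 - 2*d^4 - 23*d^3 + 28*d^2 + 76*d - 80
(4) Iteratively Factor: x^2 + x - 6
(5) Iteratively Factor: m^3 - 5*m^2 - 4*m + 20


(1) = (o - 2)*(o - 5)
(2) = (r)*(r^2 - r - 12) = r*(r + 3)*(r - 4)
(3) = (d - 5)*(d^4 + 3*d^3 - 8*d^2 - 12*d + 16) = (d - 5)*(d - 1)*(d^3 + 4*d^2 - 4*d - 16) = (d - 5)*(d - 2)*(d - 1)*(d^2 + 6*d + 8) = (d - 5)*(d - 2)*(d - 1)*(d + 2)*(d + 4)
(4) = (x + 3)*(x - 2)
(5) = (m + 2)*(m^2 - 7*m + 10) = (m - 5)*(m + 2)*(m - 2)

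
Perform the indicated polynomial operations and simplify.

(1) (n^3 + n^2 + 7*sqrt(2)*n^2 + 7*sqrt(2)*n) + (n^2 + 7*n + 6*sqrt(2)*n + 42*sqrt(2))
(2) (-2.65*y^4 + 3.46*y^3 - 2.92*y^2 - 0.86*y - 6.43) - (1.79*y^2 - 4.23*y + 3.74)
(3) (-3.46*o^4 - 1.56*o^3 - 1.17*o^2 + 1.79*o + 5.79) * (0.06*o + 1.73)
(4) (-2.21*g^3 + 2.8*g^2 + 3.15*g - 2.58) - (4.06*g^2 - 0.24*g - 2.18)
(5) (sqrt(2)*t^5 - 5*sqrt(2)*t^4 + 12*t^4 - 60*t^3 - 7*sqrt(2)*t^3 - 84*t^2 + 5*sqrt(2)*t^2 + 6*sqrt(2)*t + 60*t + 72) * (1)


(1) = n^3 + 2*n^2 + 7*sqrt(2)*n^2 + 7*n + 13*sqrt(2)*n + 42*sqrt(2)
(2) = -2.65*y^4 + 3.46*y^3 - 4.71*y^2 + 3.37*y - 10.17
(3) = -0.2076*o^5 - 6.0794*o^4 - 2.769*o^3 - 1.9167*o^2 + 3.4441*o + 10.0167
(4) = -2.21*g^3 - 1.26*g^2 + 3.39*g - 0.4
(5) = sqrt(2)*t^5 - 5*sqrt(2)*t^4 + 12*t^4 - 60*t^3 - 7*sqrt(2)*t^3 - 84*t^2 + 5*sqrt(2)*t^2 + 6*sqrt(2)*t + 60*t + 72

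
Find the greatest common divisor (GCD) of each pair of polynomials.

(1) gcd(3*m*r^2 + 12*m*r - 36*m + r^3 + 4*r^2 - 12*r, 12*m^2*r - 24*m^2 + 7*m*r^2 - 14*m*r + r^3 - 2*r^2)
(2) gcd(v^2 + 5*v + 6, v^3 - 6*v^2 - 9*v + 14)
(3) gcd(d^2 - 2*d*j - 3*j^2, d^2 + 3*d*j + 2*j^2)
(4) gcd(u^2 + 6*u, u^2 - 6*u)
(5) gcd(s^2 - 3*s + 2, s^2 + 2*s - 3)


(1) = 3*m*r - 6*m + r^2 - 2*r
(2) = v + 2
(3) = d + j
(4) = gcd(u*(u + 6), u*(u - 6)) = u
(5) = gcd((s - 2)*(s - 1), (s - 1)*(s + 3)) = s - 1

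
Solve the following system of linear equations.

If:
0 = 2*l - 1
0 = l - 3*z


Then:
l = 1/2
z = 1/6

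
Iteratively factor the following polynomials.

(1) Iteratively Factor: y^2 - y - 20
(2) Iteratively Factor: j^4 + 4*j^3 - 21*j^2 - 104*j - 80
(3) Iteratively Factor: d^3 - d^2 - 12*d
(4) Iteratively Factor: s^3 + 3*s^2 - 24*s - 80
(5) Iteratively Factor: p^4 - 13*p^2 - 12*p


(1) = (y - 5)*(y + 4)
(2) = (j + 4)*(j^3 - 21*j - 20) = (j - 5)*(j + 4)*(j^2 + 5*j + 4) = (j - 5)*(j + 4)^2*(j + 1)
(3) = (d)*(d^2 - d - 12) = d*(d + 3)*(d - 4)
(4) = (s + 4)*(s^2 - s - 20) = (s - 5)*(s + 4)*(s + 4)
(5) = (p + 3)*(p^3 - 3*p^2 - 4*p) = (p - 4)*(p + 3)*(p^2 + p) = p*(p - 4)*(p + 3)*(p + 1)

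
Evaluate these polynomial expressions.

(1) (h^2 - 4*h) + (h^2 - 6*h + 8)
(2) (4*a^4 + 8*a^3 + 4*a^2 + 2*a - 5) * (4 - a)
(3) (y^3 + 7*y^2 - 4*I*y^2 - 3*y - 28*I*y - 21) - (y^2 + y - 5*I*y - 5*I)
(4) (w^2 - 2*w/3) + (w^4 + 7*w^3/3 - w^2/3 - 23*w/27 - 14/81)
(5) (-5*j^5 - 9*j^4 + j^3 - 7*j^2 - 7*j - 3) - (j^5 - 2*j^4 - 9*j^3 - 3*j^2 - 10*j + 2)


(1) = 2*h^2 - 10*h + 8
(2) = -4*a^5 + 8*a^4 + 28*a^3 + 14*a^2 + 13*a - 20
(3) = y^3 + 6*y^2 - 4*I*y^2 - 4*y - 23*I*y - 21 + 5*I
(4) = w^4 + 7*w^3/3 + 2*w^2/3 - 41*w/27 - 14/81
(5) = -6*j^5 - 7*j^4 + 10*j^3 - 4*j^2 + 3*j - 5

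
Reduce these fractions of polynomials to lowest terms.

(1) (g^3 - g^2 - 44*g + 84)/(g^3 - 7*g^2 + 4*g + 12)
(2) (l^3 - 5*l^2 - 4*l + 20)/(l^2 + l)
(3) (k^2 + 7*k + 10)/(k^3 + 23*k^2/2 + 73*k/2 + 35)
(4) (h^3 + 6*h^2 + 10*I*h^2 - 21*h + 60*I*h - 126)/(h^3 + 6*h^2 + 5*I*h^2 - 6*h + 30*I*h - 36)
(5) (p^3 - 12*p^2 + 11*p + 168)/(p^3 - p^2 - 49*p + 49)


(1) = (g + 7)/(g + 1)
(2) = (l^3 - 5*l^2 - 4*l + 20)/(l^2 + l)
(3) = (2*k + 10)/(2*k^2 + 19*k + 35)
(4) = (h + 7*I)/(h + 2*I)
(5) = (p^2 - 5*p - 24)/(p^2 + 6*p - 7)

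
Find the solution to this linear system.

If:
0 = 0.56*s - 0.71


Then:
s = 1.27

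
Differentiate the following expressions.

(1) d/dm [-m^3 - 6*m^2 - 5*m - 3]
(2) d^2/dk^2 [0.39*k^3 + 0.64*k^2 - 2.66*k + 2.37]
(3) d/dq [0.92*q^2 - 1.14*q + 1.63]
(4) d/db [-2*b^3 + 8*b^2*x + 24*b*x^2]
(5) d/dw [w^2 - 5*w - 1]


(1) = -3*m^2 - 12*m - 5
(2) = 2.34*k + 1.28
(3) = 1.84*q - 1.14
(4) = -6*b^2 + 16*b*x + 24*x^2
(5) = 2*w - 5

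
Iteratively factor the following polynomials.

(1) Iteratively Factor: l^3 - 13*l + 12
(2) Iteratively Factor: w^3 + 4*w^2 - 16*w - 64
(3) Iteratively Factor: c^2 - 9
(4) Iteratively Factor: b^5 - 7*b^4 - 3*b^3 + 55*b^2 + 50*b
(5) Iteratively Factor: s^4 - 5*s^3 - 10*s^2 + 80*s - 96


(1) = (l - 3)*(l^2 + 3*l - 4) = (l - 3)*(l - 1)*(l + 4)
(2) = (w - 4)*(w^2 + 8*w + 16) = (w - 4)*(w + 4)*(w + 4)
(3) = (c + 3)*(c - 3)
(4) = (b)*(b^4 - 7*b^3 - 3*b^2 + 55*b + 50) = b*(b - 5)*(b^3 - 2*b^2 - 13*b - 10) = b*(b - 5)^2*(b^2 + 3*b + 2) = b*(b - 5)^2*(b + 2)*(b + 1)
(5) = (s - 4)*(s^3 - s^2 - 14*s + 24) = (s - 4)*(s - 3)*(s^2 + 2*s - 8) = (s - 4)*(s - 3)*(s - 2)*(s + 4)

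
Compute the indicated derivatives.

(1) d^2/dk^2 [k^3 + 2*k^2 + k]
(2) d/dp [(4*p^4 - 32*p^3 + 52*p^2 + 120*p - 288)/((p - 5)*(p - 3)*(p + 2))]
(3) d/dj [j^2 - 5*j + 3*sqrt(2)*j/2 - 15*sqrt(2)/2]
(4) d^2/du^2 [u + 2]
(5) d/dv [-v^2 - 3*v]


(1) = 6*k + 4
(2) = 4*(p^2 - 10*p + 23)/(p^2 - 10*p + 25)
(3) = 2*j - 5 + 3*sqrt(2)/2
(4) = 0
(5) = -2*v - 3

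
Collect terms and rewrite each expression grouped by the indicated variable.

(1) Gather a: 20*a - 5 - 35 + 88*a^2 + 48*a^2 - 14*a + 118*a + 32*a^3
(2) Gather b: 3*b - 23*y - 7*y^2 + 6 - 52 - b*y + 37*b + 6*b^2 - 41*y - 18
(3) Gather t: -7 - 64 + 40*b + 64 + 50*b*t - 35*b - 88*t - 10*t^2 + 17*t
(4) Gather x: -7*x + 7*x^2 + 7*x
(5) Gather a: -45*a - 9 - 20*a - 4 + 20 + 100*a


(1) = 32*a^3 + 136*a^2 + 124*a - 40
(2) = 6*b^2 + b*(40 - y) - 7*y^2 - 64*y - 64
(3) = 5*b - 10*t^2 + t*(50*b - 71) - 7
(4) = 7*x^2
(5) = 35*a + 7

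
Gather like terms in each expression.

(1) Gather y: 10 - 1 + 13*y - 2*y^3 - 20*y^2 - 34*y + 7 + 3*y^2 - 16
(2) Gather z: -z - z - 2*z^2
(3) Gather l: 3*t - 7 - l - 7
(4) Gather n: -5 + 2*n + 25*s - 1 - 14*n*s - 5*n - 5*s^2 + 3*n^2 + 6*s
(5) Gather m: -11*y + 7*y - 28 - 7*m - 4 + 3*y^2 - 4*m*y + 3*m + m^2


(1) = -2*y^3 - 17*y^2 - 21*y
(2) = -2*z^2 - 2*z
(3) = -l + 3*t - 14
(4) = 3*n^2 + n*(-14*s - 3) - 5*s^2 + 31*s - 6
(5) = m^2 + m*(-4*y - 4) + 3*y^2 - 4*y - 32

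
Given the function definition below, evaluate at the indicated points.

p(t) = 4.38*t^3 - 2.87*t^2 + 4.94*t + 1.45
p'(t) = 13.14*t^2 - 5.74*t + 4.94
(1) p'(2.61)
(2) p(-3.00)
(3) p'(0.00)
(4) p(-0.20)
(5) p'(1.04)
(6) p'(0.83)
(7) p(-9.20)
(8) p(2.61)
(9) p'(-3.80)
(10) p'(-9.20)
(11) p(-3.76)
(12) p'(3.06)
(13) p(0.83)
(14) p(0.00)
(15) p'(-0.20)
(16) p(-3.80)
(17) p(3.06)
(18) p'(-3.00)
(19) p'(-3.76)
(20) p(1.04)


(1) = 79.47
(2) = -157.46
(3) = 4.94
(4) = 0.31
(5) = 13.18
(6) = 9.23
(7) = -3697.57
(8) = 72.67
(9) = 216.49
(10) = 1169.92
(11) = -290.53
(12) = 110.41
(13) = 6.08
(14) = 1.45
(15) = 6.61
(16) = -299.10
(17) = 115.19
(18) = 140.42
(19) = 212.29
(20) = 8.41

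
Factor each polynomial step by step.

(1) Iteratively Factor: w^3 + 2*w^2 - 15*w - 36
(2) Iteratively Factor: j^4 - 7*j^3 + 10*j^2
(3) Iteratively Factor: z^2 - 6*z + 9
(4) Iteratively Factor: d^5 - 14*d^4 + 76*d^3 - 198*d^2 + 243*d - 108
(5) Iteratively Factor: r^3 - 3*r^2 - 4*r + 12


(1) = (w + 3)*(w^2 - w - 12) = (w + 3)^2*(w - 4)
(2) = (j)*(j^3 - 7*j^2 + 10*j) = j*(j - 5)*(j^2 - 2*j) = j*(j - 5)*(j - 2)*(j)
(3) = (z - 3)*(z - 3)
(4) = (d - 3)*(d^4 - 11*d^3 + 43*d^2 - 69*d + 36) = (d - 3)^2*(d^3 - 8*d^2 + 19*d - 12) = (d - 3)^2*(d - 1)*(d^2 - 7*d + 12) = (d - 4)*(d - 3)^2*(d - 1)*(d - 3)
(5) = (r + 2)*(r^2 - 5*r + 6) = (r - 2)*(r + 2)*(r - 3)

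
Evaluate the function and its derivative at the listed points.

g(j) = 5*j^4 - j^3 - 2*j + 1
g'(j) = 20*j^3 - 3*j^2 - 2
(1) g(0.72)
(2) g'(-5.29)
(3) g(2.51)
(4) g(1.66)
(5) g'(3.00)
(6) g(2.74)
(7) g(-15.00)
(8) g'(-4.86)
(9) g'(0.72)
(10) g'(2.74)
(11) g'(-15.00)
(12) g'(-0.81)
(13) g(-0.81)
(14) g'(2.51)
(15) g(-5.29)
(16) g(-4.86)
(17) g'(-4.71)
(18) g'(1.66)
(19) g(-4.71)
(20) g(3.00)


(1) = 0.53
(2) = -3046.67
(3) = 178.62
(4) = 31.07
(5) = 511.00
(6) = 256.77
(7) = 256531.00
(8) = -2368.68
(9) = 3.91
(10) = 386.89
(11) = -68177.00
(12) = -14.60
(13) = 5.30
(14) = 295.36
(15) = 4075.17
(16) = 2914.94
(17) = -2158.29
(18) = 81.22
(19) = 2575.58
(20) = 373.00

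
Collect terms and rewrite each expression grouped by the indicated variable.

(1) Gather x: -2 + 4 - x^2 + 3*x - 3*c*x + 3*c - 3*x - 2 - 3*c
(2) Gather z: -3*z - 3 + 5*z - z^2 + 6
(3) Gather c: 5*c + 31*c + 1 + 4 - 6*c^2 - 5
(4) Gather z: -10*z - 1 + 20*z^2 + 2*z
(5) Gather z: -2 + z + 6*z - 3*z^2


(1) = -3*c*x - x^2
(2) = -z^2 + 2*z + 3
(3) = -6*c^2 + 36*c
(4) = 20*z^2 - 8*z - 1
(5) = -3*z^2 + 7*z - 2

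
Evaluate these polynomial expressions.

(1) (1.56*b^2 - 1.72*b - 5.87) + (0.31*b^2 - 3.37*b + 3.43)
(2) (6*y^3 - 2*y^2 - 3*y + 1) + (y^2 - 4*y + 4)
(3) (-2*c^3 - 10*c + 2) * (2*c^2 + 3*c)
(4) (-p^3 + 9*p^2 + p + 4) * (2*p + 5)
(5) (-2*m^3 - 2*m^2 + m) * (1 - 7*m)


(1) = 1.87*b^2 - 5.09*b - 2.44
(2) = 6*y^3 - y^2 - 7*y + 5
(3) = -4*c^5 - 6*c^4 - 20*c^3 - 26*c^2 + 6*c
(4) = -2*p^4 + 13*p^3 + 47*p^2 + 13*p + 20
(5) = 14*m^4 + 12*m^3 - 9*m^2 + m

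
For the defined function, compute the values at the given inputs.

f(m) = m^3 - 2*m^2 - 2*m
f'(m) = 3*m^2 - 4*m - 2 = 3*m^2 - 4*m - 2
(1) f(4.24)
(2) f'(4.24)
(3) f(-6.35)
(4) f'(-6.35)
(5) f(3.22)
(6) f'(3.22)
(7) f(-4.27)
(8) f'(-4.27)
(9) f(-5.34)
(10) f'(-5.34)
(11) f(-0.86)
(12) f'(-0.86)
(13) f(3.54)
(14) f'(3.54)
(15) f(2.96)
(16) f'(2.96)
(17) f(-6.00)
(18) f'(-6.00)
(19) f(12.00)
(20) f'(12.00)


(1) = 31.79
(2) = 34.97
(3) = -323.99
(4) = 144.37
(5) = 6.21
(6) = 16.23
(7) = -105.78
(8) = 69.78
(9) = -198.62
(10) = 104.91
(11) = -0.40
(12) = 3.66
(13) = 12.22
(14) = 21.43
(15) = 2.49
(16) = 12.44
(17) = -276.00
(18) = 130.00
(19) = 1416.00
(20) = 382.00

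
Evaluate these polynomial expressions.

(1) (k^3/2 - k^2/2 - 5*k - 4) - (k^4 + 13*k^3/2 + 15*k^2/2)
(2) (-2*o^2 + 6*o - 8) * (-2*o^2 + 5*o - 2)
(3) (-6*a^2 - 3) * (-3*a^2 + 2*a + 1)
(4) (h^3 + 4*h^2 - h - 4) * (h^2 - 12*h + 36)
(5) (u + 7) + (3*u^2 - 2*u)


(1) = -k^4 - 6*k^3 - 8*k^2 - 5*k - 4
(2) = 4*o^4 - 22*o^3 + 50*o^2 - 52*o + 16
(3) = 18*a^4 - 12*a^3 + 3*a^2 - 6*a - 3
(4) = h^5 - 8*h^4 - 13*h^3 + 152*h^2 + 12*h - 144
(5) = 3*u^2 - u + 7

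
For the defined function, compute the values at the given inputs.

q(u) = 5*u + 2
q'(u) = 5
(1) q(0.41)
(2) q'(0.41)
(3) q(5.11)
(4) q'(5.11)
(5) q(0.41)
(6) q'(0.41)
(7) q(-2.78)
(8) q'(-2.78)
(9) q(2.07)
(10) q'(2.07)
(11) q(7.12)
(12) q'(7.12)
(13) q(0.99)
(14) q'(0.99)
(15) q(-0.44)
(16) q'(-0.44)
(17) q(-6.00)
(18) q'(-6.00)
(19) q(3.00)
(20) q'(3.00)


(1) = 4.05
(2) = 5.00
(3) = 27.55
(4) = 5.00
(5) = 4.05
(6) = 5.00
(7) = -11.90
(8) = 5.00
(9) = 12.35
(10) = 5.00
(11) = 37.60
(12) = 5.00
(13) = 6.95
(14) = 5.00
(15) = -0.20
(16) = 5.00
(17) = -28.00
(18) = 5.00
(19) = 17.00
(20) = 5.00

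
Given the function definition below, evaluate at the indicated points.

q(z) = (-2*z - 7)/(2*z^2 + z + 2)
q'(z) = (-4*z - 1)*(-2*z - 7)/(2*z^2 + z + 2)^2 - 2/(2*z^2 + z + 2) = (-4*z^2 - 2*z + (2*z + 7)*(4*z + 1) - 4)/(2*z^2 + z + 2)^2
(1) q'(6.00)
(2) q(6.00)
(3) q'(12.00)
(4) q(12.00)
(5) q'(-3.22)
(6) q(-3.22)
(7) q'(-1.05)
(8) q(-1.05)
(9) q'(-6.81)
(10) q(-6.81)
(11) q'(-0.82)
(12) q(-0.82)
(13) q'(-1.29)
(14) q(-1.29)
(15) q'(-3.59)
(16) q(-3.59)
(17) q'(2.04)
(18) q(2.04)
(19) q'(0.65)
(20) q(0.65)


(1) = 0.05
(2) = -0.24
(3) = 0.01
(4) = -0.10
(5) = -0.12
(6) = -0.03
(7) = -2.21
(8) = -1.55
(9) = -0.00
(10) = 0.08
(11) = -2.71
(12) = -2.12
(13) = -1.62
(14) = -1.09
(15) = -0.08
(16) = 0.01
(17) = 0.50
(18) = -0.90
(19) = 1.87
(20) = -2.37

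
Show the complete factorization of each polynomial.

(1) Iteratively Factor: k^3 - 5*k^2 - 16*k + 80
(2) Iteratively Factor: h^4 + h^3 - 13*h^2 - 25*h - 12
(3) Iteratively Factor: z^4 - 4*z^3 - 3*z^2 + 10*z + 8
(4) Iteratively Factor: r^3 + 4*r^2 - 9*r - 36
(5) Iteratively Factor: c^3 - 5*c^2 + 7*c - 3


(1) = (k - 5)*(k^2 - 16) = (k - 5)*(k + 4)*(k - 4)
(2) = (h - 4)*(h^3 + 5*h^2 + 7*h + 3) = (h - 4)*(h + 1)*(h^2 + 4*h + 3) = (h - 4)*(h + 1)^2*(h + 3)
(3) = (z - 2)*(z^3 - 2*z^2 - 7*z - 4) = (z - 2)*(z + 1)*(z^2 - 3*z - 4) = (z - 4)*(z - 2)*(z + 1)*(z + 1)
(4) = (r - 3)*(r^2 + 7*r + 12) = (r - 3)*(r + 3)*(r + 4)
(5) = (c - 1)*(c^2 - 4*c + 3) = (c - 3)*(c - 1)*(c - 1)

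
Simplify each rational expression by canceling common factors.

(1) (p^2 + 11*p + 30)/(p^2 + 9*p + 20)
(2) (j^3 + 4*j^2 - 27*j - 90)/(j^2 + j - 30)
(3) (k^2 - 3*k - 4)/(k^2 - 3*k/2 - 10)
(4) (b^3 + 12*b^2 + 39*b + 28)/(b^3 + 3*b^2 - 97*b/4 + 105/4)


(1) = (p + 6)/(p + 4)
(2) = j + 3
(3) = (2*k + 2)/(2*k + 5)
(4) = (4*b^2 + 20*b + 16)/(4*b^2 - 16*b + 15)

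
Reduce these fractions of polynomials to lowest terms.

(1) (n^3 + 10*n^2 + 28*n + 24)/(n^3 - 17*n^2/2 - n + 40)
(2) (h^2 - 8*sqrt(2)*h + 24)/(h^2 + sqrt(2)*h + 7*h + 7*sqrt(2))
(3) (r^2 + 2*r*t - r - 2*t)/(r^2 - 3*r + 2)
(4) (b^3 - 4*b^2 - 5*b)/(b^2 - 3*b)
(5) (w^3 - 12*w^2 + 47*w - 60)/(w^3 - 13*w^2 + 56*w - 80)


(1) = (2*n^2 + 16*n + 24)/(2*n^2 - 21*n + 40)
(2) = (h^2 - 8*sqrt(2)*h + 24)/(h^2 + h*(sqrt(2) + 7) + 7*sqrt(2))
(3) = (r + 2*t)/(r - 2)
(4) = (b^2 - 4*b - 5)/(b - 3)
(5) = (w - 3)/(w - 4)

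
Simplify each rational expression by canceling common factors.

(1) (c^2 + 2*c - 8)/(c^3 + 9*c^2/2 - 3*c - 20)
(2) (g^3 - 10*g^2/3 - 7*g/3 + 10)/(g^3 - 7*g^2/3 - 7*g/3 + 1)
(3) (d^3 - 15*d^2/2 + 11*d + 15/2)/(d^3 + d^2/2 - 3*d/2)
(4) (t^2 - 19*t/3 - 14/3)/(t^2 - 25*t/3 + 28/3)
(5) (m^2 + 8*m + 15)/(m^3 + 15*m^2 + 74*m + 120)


(1) = 2/(2*c + 5)
(2) = (3*g^2 - g - 10)/(3*g^2 + 2*g - 1)
(3) = (2*d^3 - 15*d^2 + 22*d + 15)/(2*d^3 + d^2 - 3*d)
(4) = (3*t + 2)/(3*t - 4)
(5) = (m + 3)/(m^2 + 10*m + 24)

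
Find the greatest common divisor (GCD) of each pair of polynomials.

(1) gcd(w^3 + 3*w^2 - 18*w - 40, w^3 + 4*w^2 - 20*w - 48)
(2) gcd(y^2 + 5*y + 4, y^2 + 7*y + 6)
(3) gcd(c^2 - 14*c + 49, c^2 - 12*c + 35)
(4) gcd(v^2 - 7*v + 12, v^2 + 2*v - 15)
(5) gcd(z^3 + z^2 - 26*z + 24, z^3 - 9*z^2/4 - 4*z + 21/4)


(1) = gcd((w - 4)*(w + 2)*(w + 5), (w - 4)*(w + 2)*(w + 6)) = w^2 - 2*w - 8
(2) = y + 1
(3) = c - 7
(4) = gcd((v - 4)*(v - 3), (v - 3)*(v + 5)) = v - 3
(5) = gcd((z - 4)*(z - 1)*(z + 6), (z - 3)*(z - 1)*(z + 7/4)) = z - 1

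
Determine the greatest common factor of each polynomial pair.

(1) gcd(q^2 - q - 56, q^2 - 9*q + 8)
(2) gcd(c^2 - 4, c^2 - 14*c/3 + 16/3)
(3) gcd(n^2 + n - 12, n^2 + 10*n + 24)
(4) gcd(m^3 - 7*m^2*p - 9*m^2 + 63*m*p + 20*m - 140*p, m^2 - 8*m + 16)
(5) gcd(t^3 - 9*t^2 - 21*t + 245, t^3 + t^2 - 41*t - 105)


(1) = q - 8
(2) = c - 2
(3) = n + 4
(4) = gcd((m - 5)*(m - 4)*(m - 7*p), (m - 4)^2) = m - 4
(5) = t^2 - 2*t - 35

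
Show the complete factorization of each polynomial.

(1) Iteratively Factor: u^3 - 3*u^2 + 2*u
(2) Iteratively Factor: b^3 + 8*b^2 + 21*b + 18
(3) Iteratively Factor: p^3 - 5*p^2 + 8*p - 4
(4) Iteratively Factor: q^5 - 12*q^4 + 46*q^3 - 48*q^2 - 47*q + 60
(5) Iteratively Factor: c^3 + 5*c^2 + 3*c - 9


(1) = (u)*(u^2 - 3*u + 2) = u*(u - 2)*(u - 1)
(2) = (b + 3)*(b^2 + 5*b + 6) = (b + 2)*(b + 3)*(b + 3)
(3) = (p - 2)*(p^2 - 3*p + 2) = (p - 2)^2*(p - 1)
(4) = (q - 3)*(q^4 - 9*q^3 + 19*q^2 + 9*q - 20) = (q - 3)*(q - 1)*(q^3 - 8*q^2 + 11*q + 20) = (q - 3)*(q - 1)*(q + 1)*(q^2 - 9*q + 20) = (q - 4)*(q - 3)*(q - 1)*(q + 1)*(q - 5)
(5) = (c - 1)*(c^2 + 6*c + 9) = (c - 1)*(c + 3)*(c + 3)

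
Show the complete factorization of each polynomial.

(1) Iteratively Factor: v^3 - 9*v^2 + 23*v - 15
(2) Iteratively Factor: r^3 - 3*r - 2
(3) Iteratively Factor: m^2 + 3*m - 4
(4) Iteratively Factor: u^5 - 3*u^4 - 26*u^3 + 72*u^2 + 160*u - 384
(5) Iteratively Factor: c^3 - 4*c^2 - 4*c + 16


(1) = (v - 5)*(v^2 - 4*v + 3) = (v - 5)*(v - 3)*(v - 1)
(2) = (r + 1)*(r^2 - r - 2) = (r + 1)^2*(r - 2)
(3) = (m - 1)*(m + 4)
(4) = (u + 3)*(u^4 - 6*u^3 - 8*u^2 + 96*u - 128) = (u - 4)*(u + 3)*(u^3 - 2*u^2 - 16*u + 32) = (u - 4)*(u - 2)*(u + 3)*(u^2 - 16) = (u - 4)^2*(u - 2)*(u + 3)*(u + 4)
(5) = (c - 4)*(c^2 - 4) = (c - 4)*(c + 2)*(c - 2)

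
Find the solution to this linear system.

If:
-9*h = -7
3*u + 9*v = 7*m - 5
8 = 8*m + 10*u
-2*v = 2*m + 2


Then:
h = 7/9
m = -2/23
u = 20/23
v = -21/23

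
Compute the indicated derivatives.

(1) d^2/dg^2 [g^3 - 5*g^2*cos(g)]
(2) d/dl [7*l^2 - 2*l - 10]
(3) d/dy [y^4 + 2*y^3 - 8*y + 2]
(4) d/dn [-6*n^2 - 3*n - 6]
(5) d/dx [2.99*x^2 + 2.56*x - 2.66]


(1) = 5*g^2*cos(g) + 20*g*sin(g) + 6*g - 10*cos(g)
(2) = 14*l - 2
(3) = 4*y^3 + 6*y^2 - 8
(4) = -12*n - 3
(5) = 5.98*x + 2.56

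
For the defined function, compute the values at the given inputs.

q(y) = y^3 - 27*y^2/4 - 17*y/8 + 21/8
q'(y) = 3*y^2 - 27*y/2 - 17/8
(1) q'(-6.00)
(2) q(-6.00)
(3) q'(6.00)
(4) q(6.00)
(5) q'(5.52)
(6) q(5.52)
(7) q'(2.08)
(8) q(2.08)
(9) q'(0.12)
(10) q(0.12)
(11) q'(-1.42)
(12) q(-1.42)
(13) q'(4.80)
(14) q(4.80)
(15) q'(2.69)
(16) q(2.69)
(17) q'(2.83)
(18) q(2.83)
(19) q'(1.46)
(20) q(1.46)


(1) = 186.88
(2) = -443.62
(3) = 24.88
(4) = -37.12
(5) = 14.77
(6) = -46.58
(7) = -17.23
(8) = -22.00
(9) = -3.70
(10) = 2.27
(11) = 23.09
(12) = -10.83
(13) = 2.20
(14) = -52.50
(15) = -16.73
(16) = -32.47
(17) = -16.30
(18) = -34.78
(19) = -15.44
(20) = -11.75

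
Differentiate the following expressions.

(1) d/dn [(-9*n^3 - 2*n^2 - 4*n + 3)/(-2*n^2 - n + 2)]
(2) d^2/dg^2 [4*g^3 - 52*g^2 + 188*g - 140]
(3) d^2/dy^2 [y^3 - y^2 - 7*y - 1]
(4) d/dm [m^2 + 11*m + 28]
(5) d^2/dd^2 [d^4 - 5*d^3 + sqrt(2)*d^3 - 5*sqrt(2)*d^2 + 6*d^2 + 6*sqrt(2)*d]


(1) = (18*n^4 + 18*n^3 - 60*n^2 + 4*n - 5)/(4*n^4 + 4*n^3 - 7*n^2 - 4*n + 4)
(2) = 24*g - 104
(3) = 6*y - 2
(4) = 2*m + 11
(5) = 12*d^2 - 30*d + 6*sqrt(2)*d - 10*sqrt(2) + 12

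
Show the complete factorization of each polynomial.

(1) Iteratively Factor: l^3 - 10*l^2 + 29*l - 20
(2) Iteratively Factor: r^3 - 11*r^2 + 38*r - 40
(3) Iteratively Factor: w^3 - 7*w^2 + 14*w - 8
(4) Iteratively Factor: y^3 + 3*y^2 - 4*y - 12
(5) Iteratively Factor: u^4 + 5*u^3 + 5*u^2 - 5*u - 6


(1) = (l - 5)*(l^2 - 5*l + 4) = (l - 5)*(l - 1)*(l - 4)
(2) = (r - 4)*(r^2 - 7*r + 10) = (r - 5)*(r - 4)*(r - 2)
(3) = (w - 4)*(w^2 - 3*w + 2) = (w - 4)*(w - 2)*(w - 1)
(4) = (y + 3)*(y^2 - 4) = (y - 2)*(y + 3)*(y + 2)
(5) = (u + 2)*(u^3 + 3*u^2 - u - 3) = (u - 1)*(u + 2)*(u^2 + 4*u + 3) = (u - 1)*(u + 1)*(u + 2)*(u + 3)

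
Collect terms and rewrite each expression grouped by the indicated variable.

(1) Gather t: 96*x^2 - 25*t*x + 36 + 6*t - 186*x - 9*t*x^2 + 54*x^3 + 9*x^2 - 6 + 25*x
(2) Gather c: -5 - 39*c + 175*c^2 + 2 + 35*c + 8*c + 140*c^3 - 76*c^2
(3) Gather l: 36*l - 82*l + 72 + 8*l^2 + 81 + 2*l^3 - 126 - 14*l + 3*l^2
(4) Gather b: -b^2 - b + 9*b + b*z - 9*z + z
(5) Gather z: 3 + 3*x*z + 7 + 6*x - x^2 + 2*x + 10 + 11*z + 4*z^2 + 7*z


(1) = t*(-9*x^2 - 25*x + 6) + 54*x^3 + 105*x^2 - 161*x + 30
(2) = 140*c^3 + 99*c^2 + 4*c - 3
(3) = 2*l^3 + 11*l^2 - 60*l + 27
(4) = -b^2 + b*(z + 8) - 8*z
(5) = -x^2 + 8*x + 4*z^2 + z*(3*x + 18) + 20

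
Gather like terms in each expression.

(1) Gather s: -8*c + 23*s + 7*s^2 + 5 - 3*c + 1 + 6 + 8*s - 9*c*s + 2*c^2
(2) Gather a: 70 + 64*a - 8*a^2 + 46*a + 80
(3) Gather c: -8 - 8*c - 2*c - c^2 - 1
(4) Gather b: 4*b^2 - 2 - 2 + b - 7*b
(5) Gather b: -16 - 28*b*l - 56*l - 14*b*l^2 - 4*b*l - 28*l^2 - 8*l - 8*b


(1) = 2*c^2 - 11*c + 7*s^2 + s*(31 - 9*c) + 12
(2) = -8*a^2 + 110*a + 150
(3) = -c^2 - 10*c - 9
(4) = 4*b^2 - 6*b - 4
(5) = b*(-14*l^2 - 32*l - 8) - 28*l^2 - 64*l - 16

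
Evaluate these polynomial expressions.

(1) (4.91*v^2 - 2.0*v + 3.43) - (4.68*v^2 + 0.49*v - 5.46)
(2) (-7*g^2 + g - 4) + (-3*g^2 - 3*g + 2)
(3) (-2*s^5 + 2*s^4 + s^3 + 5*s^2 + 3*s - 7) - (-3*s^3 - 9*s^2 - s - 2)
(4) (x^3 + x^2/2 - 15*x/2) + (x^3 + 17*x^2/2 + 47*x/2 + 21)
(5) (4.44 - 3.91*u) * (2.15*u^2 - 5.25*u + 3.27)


(1) = 0.23*v^2 - 2.49*v + 8.89
(2) = -10*g^2 - 2*g - 2
(3) = -2*s^5 + 2*s^4 + 4*s^3 + 14*s^2 + 4*s - 5
(4) = 2*x^3 + 9*x^2 + 16*x + 21
(5) = -8.4065*u^3 + 30.0735*u^2 - 36.0957*u + 14.5188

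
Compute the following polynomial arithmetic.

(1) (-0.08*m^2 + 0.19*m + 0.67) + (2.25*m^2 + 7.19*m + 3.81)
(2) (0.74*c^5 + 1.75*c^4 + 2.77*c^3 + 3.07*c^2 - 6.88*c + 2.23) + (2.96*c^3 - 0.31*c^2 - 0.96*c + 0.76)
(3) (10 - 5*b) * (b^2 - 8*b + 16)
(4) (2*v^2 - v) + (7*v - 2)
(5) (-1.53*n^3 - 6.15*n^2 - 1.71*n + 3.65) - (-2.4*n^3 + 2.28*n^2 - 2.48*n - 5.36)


(1) = 2.17*m^2 + 7.38*m + 4.48
(2) = 0.74*c^5 + 1.75*c^4 + 5.73*c^3 + 2.76*c^2 - 7.84*c + 2.99
(3) = -5*b^3 + 50*b^2 - 160*b + 160
(4) = 2*v^2 + 6*v - 2
(5) = 0.87*n^3 - 8.43*n^2 + 0.77*n + 9.01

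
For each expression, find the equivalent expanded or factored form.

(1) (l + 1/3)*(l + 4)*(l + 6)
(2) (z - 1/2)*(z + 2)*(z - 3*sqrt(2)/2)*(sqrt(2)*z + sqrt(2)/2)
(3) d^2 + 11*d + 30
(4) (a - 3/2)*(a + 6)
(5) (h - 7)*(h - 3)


(1) = l^3 + 31*l^2/3 + 82*l/3 + 8
(2) = sqrt(2)*z^4 - 3*z^3 + 2*sqrt(2)*z^3 - 6*z^2 - sqrt(2)*z^2/4 - sqrt(2)*z/2 + 3*z/4 + 3/2
(3) = (d + 5)*(d + 6)
(4) = a^2 + 9*a/2 - 9
(5) = h^2 - 10*h + 21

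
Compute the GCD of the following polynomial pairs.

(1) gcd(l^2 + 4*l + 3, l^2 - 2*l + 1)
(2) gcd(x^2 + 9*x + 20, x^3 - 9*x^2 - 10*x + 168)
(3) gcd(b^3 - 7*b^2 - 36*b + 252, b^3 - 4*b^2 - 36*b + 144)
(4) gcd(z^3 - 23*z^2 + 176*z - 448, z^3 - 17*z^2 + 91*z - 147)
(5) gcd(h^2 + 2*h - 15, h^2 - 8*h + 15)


(1) = gcd((l + 1)*(l + 3), (l - 1)^2) = 1
(2) = gcd((x + 4)*(x + 5), (x - 7)*(x - 6)*(x + 4)) = x + 4
(3) = gcd((b - 7)*(b - 6)*(b + 6), (b - 6)*(b - 4)*(b + 6)) = b^2 - 36
(4) = gcd((z - 8)^2*(z - 7), (z - 7)^2*(z - 3)) = z - 7
(5) = gcd((h - 3)*(h + 5), (h - 5)*(h - 3)) = h - 3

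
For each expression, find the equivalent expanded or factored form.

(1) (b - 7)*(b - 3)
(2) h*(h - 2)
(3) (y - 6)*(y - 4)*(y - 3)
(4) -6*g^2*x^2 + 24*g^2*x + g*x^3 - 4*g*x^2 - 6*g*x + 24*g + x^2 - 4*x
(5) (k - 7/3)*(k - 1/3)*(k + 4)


(1) = b^2 - 10*b + 21
(2) = h^2 - 2*h
(3) = y^3 - 13*y^2 + 54*y - 72
(4) = (-6*g + x)*(x - 4)*(g*x + 1)
(5) = k^3 + 4*k^2/3 - 89*k/9 + 28/9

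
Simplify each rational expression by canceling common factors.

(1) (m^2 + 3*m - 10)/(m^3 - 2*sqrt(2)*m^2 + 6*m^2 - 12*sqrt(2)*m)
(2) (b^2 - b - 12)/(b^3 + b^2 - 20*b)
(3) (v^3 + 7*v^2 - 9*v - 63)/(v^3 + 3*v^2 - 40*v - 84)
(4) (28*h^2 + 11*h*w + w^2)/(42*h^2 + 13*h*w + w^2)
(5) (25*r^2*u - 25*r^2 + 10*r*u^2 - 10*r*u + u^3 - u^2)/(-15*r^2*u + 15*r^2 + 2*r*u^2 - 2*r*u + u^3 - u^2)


(1) = (m^2 + 3*m - 10)/(m^3 + m^2*(6 - 2*sqrt(2)) - 12*sqrt(2)*m)
(2) = (b + 3)/(b^2 + 5*b)
(3) = (v^2 - 9)/(v^2 - 4*v - 12)
(4) = (4*h + w)/(6*h + w)
(5) = (-5*r - u)/(3*r - u)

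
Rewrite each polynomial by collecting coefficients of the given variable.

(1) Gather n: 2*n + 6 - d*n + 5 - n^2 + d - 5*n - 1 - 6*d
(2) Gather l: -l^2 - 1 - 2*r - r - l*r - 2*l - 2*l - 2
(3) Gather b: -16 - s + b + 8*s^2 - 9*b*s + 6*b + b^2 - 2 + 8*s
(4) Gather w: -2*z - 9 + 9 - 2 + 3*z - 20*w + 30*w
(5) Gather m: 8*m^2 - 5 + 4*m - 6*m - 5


(1) = -5*d - n^2 + n*(-d - 3) + 10
(2) = -l^2 + l*(-r - 4) - 3*r - 3
(3) = b^2 + b*(7 - 9*s) + 8*s^2 + 7*s - 18
(4) = 10*w + z - 2
(5) = 8*m^2 - 2*m - 10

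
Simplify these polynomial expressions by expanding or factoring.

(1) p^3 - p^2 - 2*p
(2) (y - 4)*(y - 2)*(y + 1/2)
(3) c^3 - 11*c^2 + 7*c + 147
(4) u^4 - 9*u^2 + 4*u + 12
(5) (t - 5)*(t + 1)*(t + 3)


(1) = p*(p - 2)*(p + 1)
(2) = y^3 - 11*y^2/2 + 5*y + 4
(3) = (c - 7)^2*(c + 3)
(4) = (u - 2)^2*(u + 1)*(u + 3)
(5) = t^3 - t^2 - 17*t - 15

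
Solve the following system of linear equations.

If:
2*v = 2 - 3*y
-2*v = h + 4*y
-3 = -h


Then:
h = 3
v = 17/2
y = -5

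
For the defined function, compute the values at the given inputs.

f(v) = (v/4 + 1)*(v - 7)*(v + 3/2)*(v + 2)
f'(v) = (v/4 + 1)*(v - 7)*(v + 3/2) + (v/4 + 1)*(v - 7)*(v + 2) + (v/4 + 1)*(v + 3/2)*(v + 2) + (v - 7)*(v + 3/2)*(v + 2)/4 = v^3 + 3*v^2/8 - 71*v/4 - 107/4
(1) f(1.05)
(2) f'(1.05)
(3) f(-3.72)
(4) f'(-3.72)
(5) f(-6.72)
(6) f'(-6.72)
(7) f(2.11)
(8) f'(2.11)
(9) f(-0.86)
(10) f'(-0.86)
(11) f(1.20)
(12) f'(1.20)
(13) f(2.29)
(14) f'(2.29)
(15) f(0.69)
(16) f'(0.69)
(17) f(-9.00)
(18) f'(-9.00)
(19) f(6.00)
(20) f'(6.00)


(1) = -58.42
(2) = -43.82
(3) = -2.87
(4) = -7.01
(5) = 229.87
(6) = -194.00
(7) = -110.83
(8) = -53.14
(9) = -4.50
(10) = -11.84
(11) = -65.15
(12) = -45.78
(13) = -120.42
(14) = -53.42
(15) = -43.59
(16) = -38.49
(17) = 1050.00
(18) = -565.62
(19) = -150.00
(20) = 96.25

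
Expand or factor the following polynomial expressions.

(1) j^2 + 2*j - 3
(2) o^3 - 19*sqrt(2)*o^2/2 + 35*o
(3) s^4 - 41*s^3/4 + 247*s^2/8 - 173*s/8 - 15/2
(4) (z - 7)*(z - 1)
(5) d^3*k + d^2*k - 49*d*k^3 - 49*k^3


(1) = (j - 1)*(j + 3)
(2) = o*(o - 7*sqrt(2))*(o - 5*sqrt(2)/2)
(3) = (s - 5)*(s - 4)*(s - 3/2)*(s + 1/4)
(4) = z^2 - 8*z + 7
(5) = (d - 7*k)*(d + 7*k)*(d*k + k)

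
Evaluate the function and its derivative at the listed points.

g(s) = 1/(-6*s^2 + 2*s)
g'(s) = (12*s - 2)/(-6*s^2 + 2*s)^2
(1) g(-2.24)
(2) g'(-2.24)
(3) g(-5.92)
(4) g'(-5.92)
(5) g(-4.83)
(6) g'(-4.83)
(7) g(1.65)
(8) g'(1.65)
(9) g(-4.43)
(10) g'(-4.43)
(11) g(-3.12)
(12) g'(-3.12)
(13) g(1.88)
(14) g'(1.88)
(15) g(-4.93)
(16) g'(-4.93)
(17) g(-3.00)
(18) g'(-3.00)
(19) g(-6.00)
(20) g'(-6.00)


(1) = -0.03
(2) = -0.02
(3) = -0.00
(4) = -0.00
(5) = -0.01
(6) = -0.00
(7) = -0.08
(8) = 0.10
(9) = -0.01
(10) = -0.00
(11) = -0.02
(12) = -0.01
(13) = -0.06
(14) = 0.07
(15) = -0.01
(16) = -0.00
(17) = -0.02
(18) = -0.01
(19) = -0.00
(20) = -0.00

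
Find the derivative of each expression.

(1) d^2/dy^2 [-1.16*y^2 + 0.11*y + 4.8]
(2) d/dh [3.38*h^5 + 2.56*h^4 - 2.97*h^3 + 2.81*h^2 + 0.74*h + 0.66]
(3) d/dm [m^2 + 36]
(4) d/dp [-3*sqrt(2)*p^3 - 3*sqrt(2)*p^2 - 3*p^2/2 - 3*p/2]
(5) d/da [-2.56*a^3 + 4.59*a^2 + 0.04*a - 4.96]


(1) = -2.32000000000000
(2) = 16.9*h^4 + 10.24*h^3 - 8.91*h^2 + 5.62*h + 0.74
(3) = 2*m
(4) = -9*sqrt(2)*p^2 - 6*sqrt(2)*p - 3*p - 3/2
(5) = -7.68*a^2 + 9.18*a + 0.04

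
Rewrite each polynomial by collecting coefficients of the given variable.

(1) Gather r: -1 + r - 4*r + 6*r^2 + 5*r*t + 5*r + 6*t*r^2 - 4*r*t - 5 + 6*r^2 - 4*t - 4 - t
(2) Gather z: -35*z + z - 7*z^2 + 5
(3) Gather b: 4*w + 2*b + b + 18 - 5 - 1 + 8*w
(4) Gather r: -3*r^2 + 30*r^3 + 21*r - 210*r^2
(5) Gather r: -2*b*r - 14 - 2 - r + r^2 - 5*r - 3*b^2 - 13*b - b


(1) = r^2*(6*t + 12) + r*(t + 2) - 5*t - 10
(2) = -7*z^2 - 34*z + 5
(3) = 3*b + 12*w + 12
(4) = 30*r^3 - 213*r^2 + 21*r
(5) = -3*b^2 - 14*b + r^2 + r*(-2*b - 6) - 16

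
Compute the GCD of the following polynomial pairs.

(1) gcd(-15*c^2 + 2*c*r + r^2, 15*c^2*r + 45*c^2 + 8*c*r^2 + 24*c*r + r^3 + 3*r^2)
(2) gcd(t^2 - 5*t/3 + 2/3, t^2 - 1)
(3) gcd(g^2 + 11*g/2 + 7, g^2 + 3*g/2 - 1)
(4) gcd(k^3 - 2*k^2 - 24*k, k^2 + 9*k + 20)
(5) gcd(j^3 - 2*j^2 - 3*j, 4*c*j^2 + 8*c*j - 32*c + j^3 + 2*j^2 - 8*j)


(1) = gcd((-3*c + r)*(5*c + r), (3*c + r)*(5*c + r)*(r + 3)) = 5*c + r
(2) = t - 1
(3) = gcd((g + 2)*(g + 7/2), (g - 1/2)*(g + 2)) = g + 2
(4) = k + 4
(5) = 1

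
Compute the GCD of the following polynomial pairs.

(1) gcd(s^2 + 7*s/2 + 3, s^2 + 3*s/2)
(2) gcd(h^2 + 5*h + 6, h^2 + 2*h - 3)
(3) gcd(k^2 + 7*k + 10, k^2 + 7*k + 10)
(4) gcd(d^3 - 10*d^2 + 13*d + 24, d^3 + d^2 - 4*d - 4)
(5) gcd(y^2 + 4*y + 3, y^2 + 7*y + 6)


(1) = gcd((s + 3/2)*(s + 2), s*(s + 3/2)) = s + 3/2
(2) = gcd((h + 2)*(h + 3), (h - 1)*(h + 3)) = h + 3
(3) = k^2 + 7*k + 10
(4) = d + 1
(5) = gcd((y + 1)*(y + 3), (y + 1)*(y + 6)) = y + 1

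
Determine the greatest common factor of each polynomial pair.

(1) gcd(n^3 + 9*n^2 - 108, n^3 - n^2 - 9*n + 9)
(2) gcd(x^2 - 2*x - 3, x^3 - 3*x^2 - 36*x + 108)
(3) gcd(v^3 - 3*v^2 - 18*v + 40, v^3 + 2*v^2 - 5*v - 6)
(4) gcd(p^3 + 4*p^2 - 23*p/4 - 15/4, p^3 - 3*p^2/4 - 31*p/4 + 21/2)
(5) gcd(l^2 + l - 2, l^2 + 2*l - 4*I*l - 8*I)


(1) = gcd((n - 3)*(n + 6)^2, (n - 3)*(n - 1)*(n + 3)) = n - 3
(2) = gcd((x - 3)*(x + 1), (x - 6)*(x - 3)*(x + 6)) = x - 3
(3) = gcd((v - 5)*(v - 2)*(v + 4), (v - 2)*(v + 1)*(v + 3)) = v - 2
(4) = gcd((p - 3/2)*(p + 1/2)*(p + 5), (p - 2)*(p - 7/4)*(p + 3)) = 1
(5) = gcd((l - 1)*(l + 2), (l + 2)*(l - 4*I)) = l + 2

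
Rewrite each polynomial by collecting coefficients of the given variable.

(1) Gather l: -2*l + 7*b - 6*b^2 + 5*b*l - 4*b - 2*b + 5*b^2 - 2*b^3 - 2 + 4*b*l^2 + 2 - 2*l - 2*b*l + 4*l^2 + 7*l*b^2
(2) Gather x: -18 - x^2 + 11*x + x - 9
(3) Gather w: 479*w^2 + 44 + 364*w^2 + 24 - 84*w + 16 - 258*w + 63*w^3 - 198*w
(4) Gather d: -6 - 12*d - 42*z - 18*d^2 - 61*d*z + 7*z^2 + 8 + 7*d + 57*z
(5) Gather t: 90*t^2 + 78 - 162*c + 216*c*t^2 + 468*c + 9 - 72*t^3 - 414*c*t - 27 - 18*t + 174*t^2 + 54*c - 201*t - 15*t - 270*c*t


(1) = -2*b^3 - b^2 + b + l^2*(4*b + 4) + l*(7*b^2 + 3*b - 4)
(2) = -x^2 + 12*x - 27
(3) = 63*w^3 + 843*w^2 - 540*w + 84
(4) = -18*d^2 + d*(-61*z - 5) + 7*z^2 + 15*z + 2
(5) = 360*c - 72*t^3 + t^2*(216*c + 264) + t*(-684*c - 234) + 60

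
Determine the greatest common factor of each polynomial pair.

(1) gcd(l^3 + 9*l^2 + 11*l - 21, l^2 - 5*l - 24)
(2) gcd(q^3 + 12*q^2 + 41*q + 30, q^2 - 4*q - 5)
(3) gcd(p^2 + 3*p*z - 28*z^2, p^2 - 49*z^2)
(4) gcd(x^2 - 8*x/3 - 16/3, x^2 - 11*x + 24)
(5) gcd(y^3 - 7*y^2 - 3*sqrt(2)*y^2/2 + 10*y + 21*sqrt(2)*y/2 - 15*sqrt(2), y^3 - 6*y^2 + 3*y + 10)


(1) = gcd((l - 1)*(l + 3)*(l + 7), (l - 8)*(l + 3)) = l + 3
(2) = q + 1
(3) = gcd((p - 4*z)*(p + 7*z), (p - 7*z)*(p + 7*z)) = p + 7*z
(4) = gcd((x - 4)*(x + 4/3), (x - 8)*(x - 3)) = 1
(5) = y^2 - 7*y + 10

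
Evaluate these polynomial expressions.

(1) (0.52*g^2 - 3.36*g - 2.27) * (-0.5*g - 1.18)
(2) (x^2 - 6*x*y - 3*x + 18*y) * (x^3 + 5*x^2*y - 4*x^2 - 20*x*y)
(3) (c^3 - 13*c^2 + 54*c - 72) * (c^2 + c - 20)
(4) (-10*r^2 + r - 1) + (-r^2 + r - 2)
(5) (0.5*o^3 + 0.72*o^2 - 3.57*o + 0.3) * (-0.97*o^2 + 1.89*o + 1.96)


(1) = -0.26*g^3 + 1.0664*g^2 + 5.0998*g + 2.6786
(2) = x^5 - x^4*y - 7*x^4 - 30*x^3*y^2 + 7*x^3*y + 12*x^3 + 210*x^2*y^2 - 12*x^2*y - 360*x*y^2
(3) = c^5 - 12*c^4 + 21*c^3 + 242*c^2 - 1152*c + 1440
(4) = -11*r^2 + 2*r - 3
(5) = -0.485*o^5 + 0.2466*o^4 + 5.8037*o^3 - 5.6271*o^2 - 6.4302*o + 0.588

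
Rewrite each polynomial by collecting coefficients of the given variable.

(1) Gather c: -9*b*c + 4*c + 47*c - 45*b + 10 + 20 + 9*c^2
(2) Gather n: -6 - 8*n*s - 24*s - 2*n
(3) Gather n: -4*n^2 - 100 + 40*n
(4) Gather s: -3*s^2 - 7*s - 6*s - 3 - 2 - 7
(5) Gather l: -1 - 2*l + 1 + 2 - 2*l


(1) = -45*b + 9*c^2 + c*(51 - 9*b) + 30
(2) = n*(-8*s - 2) - 24*s - 6
(3) = -4*n^2 + 40*n - 100
(4) = -3*s^2 - 13*s - 12
(5) = 2 - 4*l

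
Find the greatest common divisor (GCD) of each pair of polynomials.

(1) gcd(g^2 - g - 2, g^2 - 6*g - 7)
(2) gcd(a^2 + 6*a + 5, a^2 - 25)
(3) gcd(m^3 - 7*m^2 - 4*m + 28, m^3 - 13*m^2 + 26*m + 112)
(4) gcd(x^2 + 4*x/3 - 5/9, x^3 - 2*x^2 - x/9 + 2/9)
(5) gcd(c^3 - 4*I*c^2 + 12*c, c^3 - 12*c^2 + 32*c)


(1) = gcd((g - 2)*(g + 1), (g - 7)*(g + 1)) = g + 1
(2) = a + 5
(3) = gcd((m - 7)*(m - 2)*(m + 2), (m - 8)*(m - 7)*(m + 2)) = m^2 - 5*m - 14
(4) = x - 1/3
(5) = c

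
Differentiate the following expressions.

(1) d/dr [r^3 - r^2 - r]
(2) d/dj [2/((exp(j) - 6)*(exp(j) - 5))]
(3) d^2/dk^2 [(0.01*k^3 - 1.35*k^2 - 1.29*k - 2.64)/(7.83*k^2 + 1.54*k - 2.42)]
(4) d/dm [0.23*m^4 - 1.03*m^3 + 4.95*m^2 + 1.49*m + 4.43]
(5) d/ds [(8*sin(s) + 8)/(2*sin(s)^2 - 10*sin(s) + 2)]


(1) = 3*r^2 - 2*r - 1
(2) = (22 - 4*exp(j))*exp(j)/(exp(4*j) - 22*exp(3*j) + 181*exp(2*j) - 660*exp(j) + 900)
(3) = (-125.193418*k^3 - 1124.840244*k^2 - 337.312668*k - 137.99808)/(480.048687*k^6 + 283.247118*k^5 - 389.39373*k^4 - 171.4328*k^3 + 120.34902*k^2 + 27.056568*k - 14.172488)
(4) = 0.92*m^3 - 3.09*m^2 + 9.9*m + 1.49
(5) = 4*(-2*sin(s) + cos(s)^2 + 5)*cos(s)/(sin(s)^2 - 5*sin(s) + 1)^2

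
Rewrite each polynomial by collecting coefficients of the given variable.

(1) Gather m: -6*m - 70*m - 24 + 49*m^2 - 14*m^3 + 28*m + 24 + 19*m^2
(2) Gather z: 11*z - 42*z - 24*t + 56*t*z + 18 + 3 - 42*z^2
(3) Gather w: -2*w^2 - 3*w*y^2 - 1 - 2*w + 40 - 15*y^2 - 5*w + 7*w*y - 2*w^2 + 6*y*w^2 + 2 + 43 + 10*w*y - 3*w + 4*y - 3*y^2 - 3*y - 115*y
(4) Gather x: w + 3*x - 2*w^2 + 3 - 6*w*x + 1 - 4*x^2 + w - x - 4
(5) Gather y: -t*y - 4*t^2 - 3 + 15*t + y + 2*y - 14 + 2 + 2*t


(1) = -14*m^3 + 68*m^2 - 48*m
(2) = -24*t - 42*z^2 + z*(56*t - 31) + 21
(3) = w^2*(6*y - 4) + w*(-3*y^2 + 17*y - 10) - 18*y^2 - 114*y + 84
(4) = -2*w^2 + 2*w - 4*x^2 + x*(2 - 6*w)
(5) = -4*t^2 + 17*t + y*(3 - t) - 15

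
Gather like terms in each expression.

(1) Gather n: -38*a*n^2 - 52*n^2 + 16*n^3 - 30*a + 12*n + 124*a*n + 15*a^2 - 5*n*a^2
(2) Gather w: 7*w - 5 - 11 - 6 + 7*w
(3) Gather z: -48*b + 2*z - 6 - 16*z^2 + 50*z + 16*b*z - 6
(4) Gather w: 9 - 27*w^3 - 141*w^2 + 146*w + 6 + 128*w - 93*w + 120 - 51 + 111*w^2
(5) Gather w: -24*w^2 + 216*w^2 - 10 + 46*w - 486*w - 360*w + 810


(1) = 15*a^2 - 30*a + 16*n^3 + n^2*(-38*a - 52) + n*(-5*a^2 + 124*a + 12)
(2) = 14*w - 22
(3) = -48*b - 16*z^2 + z*(16*b + 52) - 12
(4) = -27*w^3 - 30*w^2 + 181*w + 84
(5) = 192*w^2 - 800*w + 800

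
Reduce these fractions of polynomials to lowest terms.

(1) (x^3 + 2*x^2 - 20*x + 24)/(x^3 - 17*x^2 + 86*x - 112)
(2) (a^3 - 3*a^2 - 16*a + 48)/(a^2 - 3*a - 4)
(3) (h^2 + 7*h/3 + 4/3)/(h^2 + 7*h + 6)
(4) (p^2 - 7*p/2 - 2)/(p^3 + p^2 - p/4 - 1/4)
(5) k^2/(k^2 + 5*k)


(1) = (x^2 + 4*x - 12)/(x^2 - 15*x + 56)
(2) = (a^2 + a - 12)/(a + 1)
(3) = (3*h + 4)/(3*h + 18)
(4) = (2*p - 8)/(2*p^2 + p - 1)
(5) = k/(k + 5)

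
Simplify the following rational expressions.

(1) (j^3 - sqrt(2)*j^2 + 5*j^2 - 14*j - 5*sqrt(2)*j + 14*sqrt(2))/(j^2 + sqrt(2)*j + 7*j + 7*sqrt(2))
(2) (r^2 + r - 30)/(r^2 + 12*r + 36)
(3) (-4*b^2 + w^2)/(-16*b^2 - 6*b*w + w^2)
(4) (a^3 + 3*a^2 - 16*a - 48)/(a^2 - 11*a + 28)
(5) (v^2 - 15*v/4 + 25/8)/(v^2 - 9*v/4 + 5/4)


(1) = (j^2 + j*(-2 - sqrt(2)) + 2*sqrt(2))/(j + sqrt(2))
(2) = (r - 5)/(r + 6)
(3) = (-2*b + w)/(-8*b + w)
(4) = (a^2 + 7*a + 12)/(a - 7)
(5) = (2*v - 5)/(2*v - 2)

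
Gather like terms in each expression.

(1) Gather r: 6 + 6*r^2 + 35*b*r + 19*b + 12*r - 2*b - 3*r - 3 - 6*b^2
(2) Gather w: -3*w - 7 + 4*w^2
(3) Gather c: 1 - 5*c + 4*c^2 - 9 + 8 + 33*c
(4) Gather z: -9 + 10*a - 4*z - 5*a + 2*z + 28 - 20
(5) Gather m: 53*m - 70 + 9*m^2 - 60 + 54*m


(1) = -6*b^2 + 17*b + 6*r^2 + r*(35*b + 9) + 3
(2) = 4*w^2 - 3*w - 7
(3) = 4*c^2 + 28*c
(4) = 5*a - 2*z - 1
(5) = 9*m^2 + 107*m - 130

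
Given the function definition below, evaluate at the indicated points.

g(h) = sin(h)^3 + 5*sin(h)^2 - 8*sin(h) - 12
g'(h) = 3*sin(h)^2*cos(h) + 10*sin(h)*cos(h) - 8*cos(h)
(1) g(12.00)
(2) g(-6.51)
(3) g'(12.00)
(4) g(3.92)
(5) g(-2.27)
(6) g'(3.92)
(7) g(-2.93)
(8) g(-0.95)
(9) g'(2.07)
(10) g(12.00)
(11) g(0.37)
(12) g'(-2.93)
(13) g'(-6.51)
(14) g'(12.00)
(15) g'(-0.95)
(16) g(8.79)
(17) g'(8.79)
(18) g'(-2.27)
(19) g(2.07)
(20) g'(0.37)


(1) = -6.42
(2) = -9.96
(3) = -10.55
(4) = -4.26
(5) = -3.40
(6) = 9.64
(7) = -10.11
(8) = -2.72
(9) = -1.48
(10) = -6.42
(11) = -14.19
(12) = 9.75
(13) = -9.84
(14) = -10.55
(15) = -8.23
(16) = -14.78
(17) = 0.82
(18) = 8.94
(19) = -14.49
(20) = -3.72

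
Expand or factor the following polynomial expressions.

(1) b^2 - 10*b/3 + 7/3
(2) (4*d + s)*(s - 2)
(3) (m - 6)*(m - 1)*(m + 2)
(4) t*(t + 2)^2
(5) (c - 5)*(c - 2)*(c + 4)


(1) = (b - 7/3)*(b - 1)
(2) = 4*d*s - 8*d + s^2 - 2*s
(3) = m^3 - 5*m^2 - 8*m + 12
(4) = t^3 + 4*t^2 + 4*t
(5) = c^3 - 3*c^2 - 18*c + 40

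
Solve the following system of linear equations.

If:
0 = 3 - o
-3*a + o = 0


Then:
a = 1
o = 3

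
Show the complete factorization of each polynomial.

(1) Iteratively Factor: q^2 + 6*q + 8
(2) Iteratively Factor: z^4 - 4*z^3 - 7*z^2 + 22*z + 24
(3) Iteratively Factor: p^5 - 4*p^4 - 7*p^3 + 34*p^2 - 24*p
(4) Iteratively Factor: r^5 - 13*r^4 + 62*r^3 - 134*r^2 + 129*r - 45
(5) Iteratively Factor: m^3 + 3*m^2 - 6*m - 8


(1) = (q + 4)*(q + 2)
(2) = (z + 2)*(z^3 - 6*z^2 + 5*z + 12) = (z - 4)*(z + 2)*(z^2 - 2*z - 3) = (z - 4)*(z - 3)*(z + 2)*(z + 1)
(3) = (p)*(p^4 - 4*p^3 - 7*p^2 + 34*p - 24) = p*(p + 3)*(p^3 - 7*p^2 + 14*p - 8) = p*(p - 4)*(p + 3)*(p^2 - 3*p + 2) = p*(p - 4)*(p - 1)*(p + 3)*(p - 2)
(4) = (r - 1)*(r^4 - 12*r^3 + 50*r^2 - 84*r + 45) = (r - 5)*(r - 1)*(r^3 - 7*r^2 + 15*r - 9) = (r - 5)*(r - 3)*(r - 1)*(r^2 - 4*r + 3) = (r - 5)*(r - 3)^2*(r - 1)*(r - 1)
(5) = (m + 1)*(m^2 + 2*m - 8) = (m - 2)*(m + 1)*(m + 4)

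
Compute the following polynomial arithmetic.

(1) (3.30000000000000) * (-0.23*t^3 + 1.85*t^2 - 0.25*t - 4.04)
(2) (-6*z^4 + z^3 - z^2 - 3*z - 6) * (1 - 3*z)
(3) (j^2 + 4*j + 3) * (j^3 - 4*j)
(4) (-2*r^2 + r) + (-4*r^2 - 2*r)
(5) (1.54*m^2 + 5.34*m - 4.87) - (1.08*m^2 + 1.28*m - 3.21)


(1) = -0.759*t^3 + 6.105*t^2 - 0.825*t - 13.332
(2) = 18*z^5 - 9*z^4 + 4*z^3 + 8*z^2 + 15*z - 6
(3) = j^5 + 4*j^4 - j^3 - 16*j^2 - 12*j
(4) = -6*r^2 - r
(5) = 0.46*m^2 + 4.06*m - 1.66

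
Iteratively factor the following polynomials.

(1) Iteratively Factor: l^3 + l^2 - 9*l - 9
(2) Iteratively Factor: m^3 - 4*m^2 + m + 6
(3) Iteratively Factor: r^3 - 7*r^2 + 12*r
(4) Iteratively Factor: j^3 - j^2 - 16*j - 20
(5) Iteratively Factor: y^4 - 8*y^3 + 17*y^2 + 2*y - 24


(1) = (l + 1)*(l^2 - 9) = (l - 3)*(l + 1)*(l + 3)
(2) = (m + 1)*(m^2 - 5*m + 6) = (m - 3)*(m + 1)*(m - 2)
(3) = (r - 4)*(r^2 - 3*r) = r*(r - 4)*(r - 3)
(4) = (j + 2)*(j^2 - 3*j - 10) = (j - 5)*(j + 2)*(j + 2)
(5) = (y + 1)*(y^3 - 9*y^2 + 26*y - 24) = (y - 4)*(y + 1)*(y^2 - 5*y + 6) = (y - 4)*(y - 2)*(y + 1)*(y - 3)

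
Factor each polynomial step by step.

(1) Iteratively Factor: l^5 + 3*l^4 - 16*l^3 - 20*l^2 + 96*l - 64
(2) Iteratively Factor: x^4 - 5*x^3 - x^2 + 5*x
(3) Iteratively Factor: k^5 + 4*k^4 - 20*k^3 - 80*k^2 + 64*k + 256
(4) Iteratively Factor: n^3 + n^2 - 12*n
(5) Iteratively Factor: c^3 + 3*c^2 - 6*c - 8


(1) = (l + 4)*(l^4 - l^3 - 12*l^2 + 28*l - 16) = (l - 1)*(l + 4)*(l^3 - 12*l + 16) = (l - 1)*(l + 4)^2*(l^2 - 4*l + 4) = (l - 2)*(l - 1)*(l + 4)^2*(l - 2)
(2) = (x - 1)*(x^3 - 4*x^2 - 5*x) = (x - 1)*(x + 1)*(x^2 - 5*x) = x*(x - 1)*(x + 1)*(x - 5)
(3) = (k - 2)*(k^4 + 6*k^3 - 8*k^2 - 96*k - 128) = (k - 4)*(k - 2)*(k^3 + 10*k^2 + 32*k + 32) = (k - 4)*(k - 2)*(k + 2)*(k^2 + 8*k + 16) = (k - 4)*(k - 2)*(k + 2)*(k + 4)*(k + 4)
(4) = (n + 4)*(n^2 - 3*n) = (n - 3)*(n + 4)*(n)
(5) = (c + 1)*(c^2 + 2*c - 8) = (c + 1)*(c + 4)*(c - 2)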